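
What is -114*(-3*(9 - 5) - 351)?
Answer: 41382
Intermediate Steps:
-114*(-3*(9 - 5) - 351) = -114*(-3*4 - 351) = -114*(-12 - 351) = -114*(-363) = 41382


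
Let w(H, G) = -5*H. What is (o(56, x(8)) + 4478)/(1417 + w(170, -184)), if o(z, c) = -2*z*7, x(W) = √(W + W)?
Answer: 3694/567 ≈ 6.5150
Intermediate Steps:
x(W) = √2*√W (x(W) = √(2*W) = √2*√W)
o(z, c) = -14*z
(o(56, x(8)) + 4478)/(1417 + w(170, -184)) = (-14*56 + 4478)/(1417 - 5*170) = (-784 + 4478)/(1417 - 850) = 3694/567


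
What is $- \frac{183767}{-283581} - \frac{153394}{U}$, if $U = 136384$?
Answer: $- \frac{9218372693}{19337955552} \approx -0.4767$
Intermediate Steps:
$- \frac{183767}{-283581} - \frac{153394}{U} = - \frac{183767}{-283581} - \frac{153394}{136384} = \left(-183767\right) \left(- \frac{1}{283581}\right) - \frac{76697}{68192} = \frac{183767}{283581} - \frac{76697}{68192} = - \frac{9218372693}{19337955552}$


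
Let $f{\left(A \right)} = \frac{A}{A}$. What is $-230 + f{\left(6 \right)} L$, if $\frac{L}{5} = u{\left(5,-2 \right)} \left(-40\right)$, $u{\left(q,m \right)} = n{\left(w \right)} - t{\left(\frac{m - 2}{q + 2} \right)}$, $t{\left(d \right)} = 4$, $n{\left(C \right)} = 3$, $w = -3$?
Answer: $-30$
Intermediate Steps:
$f{\left(A \right)} = 1$
$u{\left(q,m \right)} = -1$ ($u{\left(q,m \right)} = 3 - 4 = -1$)
$L = 200$ ($L = 5 \left(\left(-1\right) \left(-40\right)\right) = 5 \cdot 40 = 200$)
$-230 + f{\left(6 \right)} L = -230 + 1 \cdot 200 = -230 + 200 = -30$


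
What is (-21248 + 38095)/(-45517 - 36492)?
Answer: -16847/82009 ≈ -0.20543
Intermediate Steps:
(-21248 + 38095)/(-45517 - 36492) = 16847/(-82009) = 16847*(-1/82009) = -16847/82009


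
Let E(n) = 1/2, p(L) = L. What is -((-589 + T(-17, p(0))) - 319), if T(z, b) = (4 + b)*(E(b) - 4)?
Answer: 922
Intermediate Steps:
E(n) = ½
T(z, b) = -14 - 7*b/2 (T(z, b) = (4 + b)*(½ - 4) = (4 + b)*(-7/2) = -14 - 7*b/2)
-((-589 + T(-17, p(0))) - 319) = -((-589 + (-14 - 7/2*0)) - 319) = -((-589 + (-14 + 0)) - 319) = -((-589 - 14) - 319) = -(-603 - 319) = -1*(-922) = 922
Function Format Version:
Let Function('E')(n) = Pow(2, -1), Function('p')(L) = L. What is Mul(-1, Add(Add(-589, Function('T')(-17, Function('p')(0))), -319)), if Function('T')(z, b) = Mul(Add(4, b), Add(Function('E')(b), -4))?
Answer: 922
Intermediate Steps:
Function('E')(n) = Rational(1, 2)
Function('T')(z, b) = Add(-14, Mul(Rational(-7, 2), b)) (Function('T')(z, b) = Mul(Add(4, b), Add(Rational(1, 2), -4)) = Mul(Add(4, b), Rational(-7, 2)) = Add(-14, Mul(Rational(-7, 2), b)))
Mul(-1, Add(Add(-589, Function('T')(-17, Function('p')(0))), -319)) = Mul(-1, Add(Add(-589, Add(-14, Mul(Rational(-7, 2), 0))), -319)) = Mul(-1, Add(Add(-589, Add(-14, 0)), -319)) = Mul(-1, Add(Add(-589, -14), -319)) = Mul(-1, Add(-603, -319)) = Mul(-1, -922) = 922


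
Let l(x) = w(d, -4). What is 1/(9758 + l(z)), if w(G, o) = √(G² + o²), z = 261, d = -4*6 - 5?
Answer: 9758/95217707 - √857/95217707 ≈ 0.00010217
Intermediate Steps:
d = -29 (d = -24 - 5 = -29)
l(x) = √857 (l(x) = √((-29)² + (-4)²) = √(841 + 16) = √857)
1/(9758 + l(z)) = 1/(9758 + √857)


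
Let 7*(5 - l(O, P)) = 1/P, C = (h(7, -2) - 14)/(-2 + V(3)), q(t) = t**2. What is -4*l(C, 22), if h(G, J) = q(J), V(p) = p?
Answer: -1538/77 ≈ -19.974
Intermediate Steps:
h(G, J) = J**2
C = -10 (C = ((-2)**2 - 14)/(-2 + 3) = (4 - 14)/1 = -10*1 = -10)
l(O, P) = 5 - 1/(7*P)
-4*l(C, 22) = -4*(5 - 1/7/22) = -4*(5 - 1/7*1/22) = -4*(5 - 1/154) = -4*769/154 = -1538/77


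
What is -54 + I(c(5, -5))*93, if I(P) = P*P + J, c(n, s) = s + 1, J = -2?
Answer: 1248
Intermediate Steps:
c(n, s) = 1 + s
I(P) = -2 + P² (I(P) = P*P - 2 = P² - 2 = -2 + P²)
-54 + I(c(5, -5))*93 = -54 + (-2 + (1 - 5)²)*93 = -54 + (-2 + (-4)²)*93 = -54 + (-2 + 16)*93 = -54 + 14*93 = -54 + 1302 = 1248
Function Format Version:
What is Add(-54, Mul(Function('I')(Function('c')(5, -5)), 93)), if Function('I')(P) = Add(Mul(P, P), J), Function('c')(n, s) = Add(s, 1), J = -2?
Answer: 1248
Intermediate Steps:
Function('c')(n, s) = Add(1, s)
Function('I')(P) = Add(-2, Pow(P, 2)) (Function('I')(P) = Add(Mul(P, P), -2) = Add(Pow(P, 2), -2) = Add(-2, Pow(P, 2)))
Add(-54, Mul(Function('I')(Function('c')(5, -5)), 93)) = Add(-54, Mul(Add(-2, Pow(Add(1, -5), 2)), 93)) = Add(-54, Mul(Add(-2, Pow(-4, 2)), 93)) = Add(-54, Mul(Add(-2, 16), 93)) = Add(-54, Mul(14, 93)) = Add(-54, 1302) = 1248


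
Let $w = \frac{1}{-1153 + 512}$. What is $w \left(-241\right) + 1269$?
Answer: $\frac{813670}{641} \approx 1269.4$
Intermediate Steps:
$w = - \frac{1}{641}$ ($w = \frac{1}{-641} = - \frac{1}{641} \approx -0.0015601$)
$w \left(-241\right) + 1269 = \left(- \frac{1}{641}\right) \left(-241\right) + 1269 = \frac{241}{641} + 1269 = \frac{813670}{641}$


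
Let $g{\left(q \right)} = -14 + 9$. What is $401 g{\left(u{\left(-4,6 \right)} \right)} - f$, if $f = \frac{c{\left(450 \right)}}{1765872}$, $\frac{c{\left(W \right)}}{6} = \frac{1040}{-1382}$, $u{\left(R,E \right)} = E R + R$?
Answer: $- \frac{50969503930}{25421199} \approx -2005.0$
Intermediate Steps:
$u{\left(R,E \right)} = R + E R$
$g{\left(q \right)} = -5$
$c{\left(W \right)} = - \frac{3120}{691}$ ($c{\left(W \right)} = 6 \frac{1040}{-1382} = 6 \cdot 1040 \left(- \frac{1}{1382}\right) = 6 \left(- \frac{520}{691}\right) = - \frac{3120}{691}$)
$f = - \frac{65}{25421199}$ ($f = - \frac{3120}{691 \cdot 1765872} = \left(- \frac{3120}{691}\right) \frac{1}{1765872} = - \frac{65}{25421199} \approx -2.5569 \cdot 10^{-6}$)
$401 g{\left(u{\left(-4,6 \right)} \right)} - f = 401 \left(-5\right) - - \frac{65}{25421199} = -2005 + \frac{65}{25421199} = - \frac{50969503930}{25421199}$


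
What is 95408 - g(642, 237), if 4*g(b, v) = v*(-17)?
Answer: 385661/4 ≈ 96415.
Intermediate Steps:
g(b, v) = -17*v/4 (g(b, v) = (v*(-17))/4 = (-17*v)/4 = -17*v/4)
95408 - g(642, 237) = 95408 - (-17)*237/4 = 95408 - 1*(-4029/4) = 95408 + 4029/4 = 385661/4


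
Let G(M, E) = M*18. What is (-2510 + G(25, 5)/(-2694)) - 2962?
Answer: -2457003/449 ≈ -5472.2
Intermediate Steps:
G(M, E) = 18*M
(-2510 + G(25, 5)/(-2694)) - 2962 = (-2510 + (18*25)/(-2694)) - 2962 = (-2510 + 450*(-1/2694)) - 2962 = (-2510 - 75/449) - 2962 = -1127065/449 - 2962 = -2457003/449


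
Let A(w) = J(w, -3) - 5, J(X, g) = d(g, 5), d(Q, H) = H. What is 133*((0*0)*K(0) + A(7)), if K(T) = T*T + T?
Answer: 0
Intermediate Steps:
J(X, g) = 5
K(T) = T + T**2 (K(T) = T**2 + T = T + T**2)
A(w) = 0 (A(w) = 5 - 5 = 0)
133*((0*0)*K(0) + A(7)) = 133*((0*0)*(0*(1 + 0)) + 0) = 133*(0*(0*1) + 0) = 133*(0*0 + 0) = 133*(0 + 0) = 133*0 = 0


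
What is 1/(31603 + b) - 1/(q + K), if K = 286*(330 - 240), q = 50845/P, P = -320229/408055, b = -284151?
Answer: 68368331477/3158077892164220 ≈ 2.1649e-5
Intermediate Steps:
P = -320229/408055 (P = -320229*1/408055 = -320229/408055 ≈ -0.78477)
q = -20747556475/320229 (q = 50845/(-320229/408055) = 50845*(-408055/320229) = -20747556475/320229 ≈ -64790.)
K = 25740 (K = 286*90 = 25740)
1/(31603 + b) - 1/(q + K) = 1/(31603 - 284151) - 1/(-20747556475/320229 + 25740) = 1/(-252548) - 1/(-12504862015/320229) = -1/252548 - 1*(-320229/12504862015) = -1/252548 + 320229/12504862015 = 68368331477/3158077892164220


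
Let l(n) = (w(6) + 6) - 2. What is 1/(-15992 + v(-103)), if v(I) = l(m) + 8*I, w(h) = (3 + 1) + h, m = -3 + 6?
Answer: -1/16802 ≈ -5.9517e-5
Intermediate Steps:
m = 3
w(h) = 4 + h
l(n) = 14 (l(n) = ((4 + 6) + 6) - 2 = (10 + 6) - 2 = 16 - 2 = 14)
v(I) = 14 + 8*I
1/(-15992 + v(-103)) = 1/(-15992 + (14 + 8*(-103))) = 1/(-15992 + (14 - 824)) = 1/(-15992 - 810) = 1/(-16802) = -1/16802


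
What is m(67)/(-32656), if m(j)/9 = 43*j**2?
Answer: -1737243/32656 ≈ -53.198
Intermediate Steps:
m(j) = 387*j**2 (m(j) = 9*(43*j**2) = 387*j**2)
m(67)/(-32656) = (387*67**2)/(-32656) = (387*4489)*(-1/32656) = 1737243*(-1/32656) = -1737243/32656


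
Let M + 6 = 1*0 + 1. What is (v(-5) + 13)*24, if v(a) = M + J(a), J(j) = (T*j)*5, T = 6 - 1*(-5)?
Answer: -6408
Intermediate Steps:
T = 11 (T = 6 + 5 = 11)
M = -5 (M = -6 + (1*0 + 1) = -6 + (0 + 1) = -6 + 1 = -5)
J(j) = 55*j (J(j) = (11*j)*5 = 55*j)
v(a) = -5 + 55*a
(v(-5) + 13)*24 = ((-5 + 55*(-5)) + 13)*24 = ((-5 - 275) + 13)*24 = (-280 + 13)*24 = -267*24 = -6408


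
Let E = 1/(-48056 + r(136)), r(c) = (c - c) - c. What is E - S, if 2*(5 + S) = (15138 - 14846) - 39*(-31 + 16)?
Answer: -20891233/48192 ≈ -433.50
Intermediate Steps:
r(c) = -c (r(c) = 0 - c = -c)
S = 867/2 (S = -5 + ((15138 - 14846) - 39*(-31 + 16))/2 = -5 + (292 - 39*(-15))/2 = -5 + (292 + 585)/2 = -5 + (½)*877 = -5 + 877/2 = 867/2 ≈ 433.50)
E = -1/48192 (E = 1/(-48056 - 1*136) = 1/(-48056 - 136) = 1/(-48192) = -1/48192 ≈ -2.0750e-5)
E - S = -1/48192 - 1*867/2 = -1/48192 - 867/2 = -20891233/48192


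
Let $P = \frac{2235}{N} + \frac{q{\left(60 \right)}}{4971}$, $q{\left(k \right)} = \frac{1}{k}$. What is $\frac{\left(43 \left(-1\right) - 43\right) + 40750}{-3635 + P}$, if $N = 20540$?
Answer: $- \frac{6227956322640}{556707248059} \approx -11.187$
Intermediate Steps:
$P = \frac{16665791}{153156510}$ ($P = \frac{2235}{20540} + \frac{1}{60 \cdot 4971} = 2235 \cdot \frac{1}{20540} + \frac{1}{60} \cdot \frac{1}{4971} = \frac{447}{4108} + \frac{1}{298260} = \frac{16665791}{153156510} \approx 0.10882$)
$\frac{\left(43 \left(-1\right) - 43\right) + 40750}{-3635 + P} = \frac{\left(43 \left(-1\right) - 43\right) + 40750}{-3635 + \frac{16665791}{153156510}} = \frac{\left(-43 - 43\right) + 40750}{- \frac{556707248059}{153156510}} = \left(-86 + 40750\right) \left(- \frac{153156510}{556707248059}\right) = 40664 \left(- \frac{153156510}{556707248059}\right) = - \frac{6227956322640}{556707248059}$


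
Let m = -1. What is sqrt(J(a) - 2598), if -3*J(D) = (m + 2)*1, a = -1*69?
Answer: I*sqrt(23385)/3 ≈ 50.974*I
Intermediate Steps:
a = -69
J(D) = -1/3 (J(D) = -(-1 + 2)/3 = -1/3)
sqrt(J(a) - 2598) = sqrt(-1/3 - 2598) = sqrt(-7795/3) = I*sqrt(23385)/3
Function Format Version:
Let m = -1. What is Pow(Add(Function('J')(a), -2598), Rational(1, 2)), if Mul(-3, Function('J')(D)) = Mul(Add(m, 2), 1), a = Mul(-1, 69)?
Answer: Mul(Rational(1, 3), I, Pow(23385, Rational(1, 2))) ≈ Mul(50.974, I)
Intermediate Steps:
a = -69
Function('J')(D) = Rational(-1, 3) (Function('J')(D) = Mul(Rational(-1, 3), Mul(Add(-1, 2), 1)) = Mul(Rational(-1, 3), Mul(1, 1)) = Mul(Rational(-1, 3), 1) = Rational(-1, 3))
Pow(Add(Function('J')(a), -2598), Rational(1, 2)) = Pow(Add(Rational(-1, 3), -2598), Rational(1, 2)) = Pow(Rational(-7795, 3), Rational(1, 2)) = Mul(Rational(1, 3), I, Pow(23385, Rational(1, 2)))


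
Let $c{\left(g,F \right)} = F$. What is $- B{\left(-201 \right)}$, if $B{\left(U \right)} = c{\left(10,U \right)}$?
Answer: $201$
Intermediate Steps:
$B{\left(U \right)} = U$
$- B{\left(-201 \right)} = \left(-1\right) \left(-201\right) = 201$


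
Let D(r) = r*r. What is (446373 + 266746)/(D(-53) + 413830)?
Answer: 713119/416639 ≈ 1.7116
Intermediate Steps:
D(r) = r²
(446373 + 266746)/(D(-53) + 413830) = (446373 + 266746)/((-53)² + 413830) = 713119/(2809 + 413830) = 713119/416639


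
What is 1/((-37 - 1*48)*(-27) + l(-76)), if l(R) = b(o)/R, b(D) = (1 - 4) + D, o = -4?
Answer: 76/174427 ≈ 0.00043571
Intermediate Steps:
b(D) = -3 + D
l(R) = -7/R (l(R) = (-3 - 4)/R = -7/R)
1/((-37 - 1*48)*(-27) + l(-76)) = 1/((-37 - 1*48)*(-27) - 7/(-76)) = 1/((-37 - 48)*(-27) - 7*(-1/76)) = 1/(-85*(-27) + 7/76) = 1/(2295 + 7/76) = 1/(174427/76) = 76/174427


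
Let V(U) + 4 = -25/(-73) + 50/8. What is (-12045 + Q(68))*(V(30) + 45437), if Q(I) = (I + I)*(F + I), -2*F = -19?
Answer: -19968883305/292 ≈ -6.8387e+7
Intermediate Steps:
F = 19/2 (F = -½*(-19) = 19/2 ≈ 9.5000)
Q(I) = 2*I*(19/2 + I) (Q(I) = (I + I)*(19/2 + I) = (2*I)*(19/2 + I) = 2*I*(19/2 + I))
V(U) = 757/292 (V(U) = -4 + (-25/(-73) + 50/8) = -4 + (-25*(-1/73) + 50*(⅛)) = -4 + (25/73 + 25/4) = -4 + 1925/292 = 757/292)
(-12045 + Q(68))*(V(30) + 45437) = (-12045 + 68*(19 + 2*68))*(757/292 + 45437) = (-12045 + 68*(19 + 136))*(13268361/292) = (-12045 + 68*155)*(13268361/292) = (-12045 + 10540)*(13268361/292) = -1505*13268361/292 = -19968883305/292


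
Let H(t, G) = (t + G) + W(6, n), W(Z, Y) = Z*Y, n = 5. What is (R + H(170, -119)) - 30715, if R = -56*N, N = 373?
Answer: -51522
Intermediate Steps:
W(Z, Y) = Y*Z
H(t, G) = 30 + G + t (H(t, G) = (t + G) + 5*6 = (G + t) + 30 = 30 + G + t)
R = -20888 (R = -56*373 = -20888)
(R + H(170, -119)) - 30715 = (-20888 + (30 - 119 + 170)) - 30715 = (-20888 + 81) - 30715 = -20807 - 30715 = -51522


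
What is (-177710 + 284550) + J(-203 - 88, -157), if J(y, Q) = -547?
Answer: 106293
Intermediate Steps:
(-177710 + 284550) + J(-203 - 88, -157) = (-177710 + 284550) - 547 = 106840 - 547 = 106293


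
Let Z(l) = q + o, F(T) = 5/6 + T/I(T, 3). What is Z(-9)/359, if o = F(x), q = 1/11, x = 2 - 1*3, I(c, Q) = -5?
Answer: 371/118470 ≈ 0.0031316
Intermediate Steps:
x = -1 (x = 2 - 3 = -1)
q = 1/11 ≈ 0.090909
F(T) = ⅚ - T/5 (F(T) = 5/6 + T/(-5) = 5*(⅙) + T*(-⅕) = ⅚ - T/5)
o = 31/30 (o = ⅚ - ⅕*(-1) = ⅚ + ⅕ = 31/30 ≈ 1.0333)
Z(l) = 371/330 (Z(l) = 1/11 + 31/30 = 371/330)
Z(-9)/359 = (371/330)/359 = (371/330)*(1/359) = 371/118470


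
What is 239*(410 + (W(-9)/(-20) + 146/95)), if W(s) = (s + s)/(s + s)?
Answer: 7474247/76 ≈ 98345.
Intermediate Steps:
W(s) = 1 (W(s) = (2*s)/((2*s)) = (2*s)*(1/(2*s)) = 1)
239*(410 + (W(-9)/(-20) + 146/95)) = 239*(410 + (1/(-20) + 146/95)) = 239*(410 + (1*(-1/20) + 146*(1/95))) = 239*(410 + (-1/20 + 146/95)) = 239*(410 + 113/76) = 239*(31273/76) = 7474247/76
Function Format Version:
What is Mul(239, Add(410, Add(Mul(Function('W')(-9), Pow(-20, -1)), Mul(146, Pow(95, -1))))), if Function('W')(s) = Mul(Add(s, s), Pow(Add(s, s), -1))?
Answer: Rational(7474247, 76) ≈ 98345.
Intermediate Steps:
Function('W')(s) = 1 (Function('W')(s) = Mul(Mul(2, s), Pow(Mul(2, s), -1)) = Mul(Mul(2, s), Mul(Rational(1, 2), Pow(s, -1))) = 1)
Mul(239, Add(410, Add(Mul(Function('W')(-9), Pow(-20, -1)), Mul(146, Pow(95, -1))))) = Mul(239, Add(410, Add(Mul(1, Pow(-20, -1)), Mul(146, Pow(95, -1))))) = Mul(239, Add(410, Add(Mul(1, Rational(-1, 20)), Mul(146, Rational(1, 95))))) = Mul(239, Add(410, Add(Rational(-1, 20), Rational(146, 95)))) = Mul(239, Add(410, Rational(113, 76))) = Mul(239, Rational(31273, 76)) = Rational(7474247, 76)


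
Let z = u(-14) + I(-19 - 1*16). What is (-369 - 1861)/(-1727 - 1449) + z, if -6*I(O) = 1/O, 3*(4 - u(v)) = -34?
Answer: 2674549/166740 ≈ 16.040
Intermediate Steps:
u(v) = 46/3 (u(v) = 4 - ⅓*(-34) = 4 + 34/3 = 46/3)
I(O) = -1/(6*O)
z = 3221/210 (z = 46/3 - 1/(6*(-19 - 1*16)) = 46/3 - 1/(6*(-19 - 16)) = 46/3 - ⅙/(-35) = 46/3 - ⅙*(-1/35) = 46/3 + 1/210 = 3221/210 ≈ 15.338)
(-369 - 1861)/(-1727 - 1449) + z = (-369 - 1861)/(-1727 - 1449) + 3221/210 = -2230/(-3176) + 3221/210 = -2230*(-1/3176) + 3221/210 = 1115/1588 + 3221/210 = 2674549/166740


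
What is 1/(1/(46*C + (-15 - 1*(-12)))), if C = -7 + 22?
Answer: 687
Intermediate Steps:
C = 15
1/(1/(46*C + (-15 - 1*(-12)))) = 1/(1/(46*15 + (-15 - 1*(-12)))) = 1/(1/(690 + (-15 + 12))) = 1/(1/(690 - 3)) = 1/(1/687) = 687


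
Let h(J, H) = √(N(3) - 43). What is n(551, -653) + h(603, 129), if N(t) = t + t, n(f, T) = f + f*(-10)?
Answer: -4959 + I*√37 ≈ -4959.0 + 6.0828*I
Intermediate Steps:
n(f, T) = -9*f (n(f, T) = f - 10*f = -9*f)
N(t) = 2*t
h(J, H) = I*√37 (h(J, H) = √(2*3 - 43) = √(6 - 43) = √(-37) = I*√37)
n(551, -653) + h(603, 129) = -9*551 + I*√37 = -4959 + I*√37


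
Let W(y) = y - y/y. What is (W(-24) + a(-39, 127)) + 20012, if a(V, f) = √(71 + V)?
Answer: 19987 + 4*√2 ≈ 19993.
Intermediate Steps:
W(y) = -1 + y (W(y) = y - 1*1 = y - 1 = -1 + y)
(W(-24) + a(-39, 127)) + 20012 = ((-1 - 24) + √(71 - 39)) + 20012 = (-25 + √32) + 20012 = (-25 + 4*√2) + 20012 = 19987 + 4*√2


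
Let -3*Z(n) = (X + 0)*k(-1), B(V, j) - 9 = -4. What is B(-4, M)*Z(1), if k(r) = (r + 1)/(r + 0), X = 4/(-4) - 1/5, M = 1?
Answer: 0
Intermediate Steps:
B(V, j) = 5 (B(V, j) = 9 - 4 = 5)
X = -6/5 (X = 4*(-1/4) - 1*1/5 = -1 - 1/5 = -6/5 ≈ -1.2000)
k(r) = (1 + r)/r
Z(n) = 0 (Z(n) = -(-6/5 + 0)*(1 - 1)/(-1)/3 = -(-2)*(-1*0)/5 = -(-2)*0/5 = -1/3*0 = 0)
B(-4, M)*Z(1) = 5*0 = 0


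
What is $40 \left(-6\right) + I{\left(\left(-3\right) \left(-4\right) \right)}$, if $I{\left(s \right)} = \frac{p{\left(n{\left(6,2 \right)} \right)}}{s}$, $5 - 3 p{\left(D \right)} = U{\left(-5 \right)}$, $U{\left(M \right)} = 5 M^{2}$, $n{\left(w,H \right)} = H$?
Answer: $- \frac{730}{3} \approx -243.33$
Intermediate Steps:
$p{\left(D \right)} = -40$ ($p{\left(D \right)} = \frac{5}{3} - \frac{5 \left(-5\right)^{2}}{3} = \frac{5}{3} - \frac{5 \cdot 25}{3} = \frac{5}{3} - \frac{125}{3} = -40$)
$I{\left(s \right)} = - \frac{40}{s}$
$40 \left(-6\right) + I{\left(\left(-3\right) \left(-4\right) \right)} = 40 \left(-6\right) - \frac{40}{\left(-3\right) \left(-4\right)} = -240 - \frac{40}{12} = -240 - \frac{10}{3} = - \frac{730}{3}$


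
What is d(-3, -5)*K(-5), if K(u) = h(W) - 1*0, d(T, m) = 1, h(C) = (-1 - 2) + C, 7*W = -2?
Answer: -23/7 ≈ -3.2857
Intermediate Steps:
W = -2/7 (W = (⅐)*(-2) = -2/7 ≈ -0.28571)
h(C) = -3 + C
K(u) = -23/7 (K(u) = (-3 - 2/7) - 1*0 = -23/7 + 0 = -23/7)
d(-3, -5)*K(-5) = 1*(-23/7) = -23/7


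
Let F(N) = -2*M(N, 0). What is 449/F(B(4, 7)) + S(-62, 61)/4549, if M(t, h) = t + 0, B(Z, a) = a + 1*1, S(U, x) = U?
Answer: -2043493/72784 ≈ -28.076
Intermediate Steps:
B(Z, a) = 1 + a (B(Z, a) = a + 1 = 1 + a)
M(t, h) = t
F(N) = -2*N
449/F(B(4, 7)) + S(-62, 61)/4549 = 449/((-2*(1 + 7))) - 62/4549 = 449/((-2*8)) - 62*1/4549 = 449/(-16) - 62/4549 = 449*(-1/16) - 62/4549 = -449/16 - 62/4549 = -2043493/72784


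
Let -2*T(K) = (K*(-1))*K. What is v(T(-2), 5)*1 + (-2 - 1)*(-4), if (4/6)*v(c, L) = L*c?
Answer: 27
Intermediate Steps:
T(K) = K²/2 (T(K) = -K*(-1)*K/2 = -(-K)*K/2 = -(-1)*K²/2 = K²/2)
v(c, L) = 3*L*c/2 (v(c, L) = 3*(L*c)/2 = 3*L*c/2)
v(T(-2), 5)*1 + (-2 - 1)*(-4) = ((3/2)*5*((½)*(-2)²))*1 + (-2 - 1)*(-4) = ((3/2)*5*((½)*4))*1 - 3*(-4) = ((3/2)*5*2)*1 + 12 = 15*1 + 12 = 15 + 12 = 27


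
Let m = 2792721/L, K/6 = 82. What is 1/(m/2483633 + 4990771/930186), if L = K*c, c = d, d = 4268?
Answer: 808528780232802288/4338038189978154319 ≈ 0.18638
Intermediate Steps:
c = 4268
K = 492 (K = 6*82 = 492)
L = 2099856 (L = 492*4268 = 2099856)
m = 930907/699952 (m = 2792721/2099856 = 2792721*(1/2099856) = 930907/699952 ≈ 1.3300)
1/(m/2483633 + 4990771/930186) = 1/((930907/699952)/2483633 + 4990771/930186) = 1/((930907/699952)*(1/2483633) + 4990771*(1/930186)) = 1/(930907/1738423885616 + 4990771/930186) = 1/(4338038189978154319/808528780232802288) = 808528780232802288/4338038189978154319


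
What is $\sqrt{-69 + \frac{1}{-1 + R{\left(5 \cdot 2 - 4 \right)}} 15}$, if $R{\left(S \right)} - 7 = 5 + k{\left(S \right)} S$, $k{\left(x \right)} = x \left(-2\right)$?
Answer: $\frac{8 i \sqrt{4026}}{61} \approx 8.3214 i$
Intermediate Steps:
$k{\left(x \right)} = - 2 x$
$R{\left(S \right)} = 12 - 2 S^{2}$ ($R{\left(S \right)} = 7 + \left(5 + - 2 S S\right) = 7 - \left(-5 + 2 S^{2}\right) = 12 - 2 S^{2}$)
$\sqrt{-69 + \frac{1}{-1 + R{\left(5 \cdot 2 - 4 \right)}} 15} = \sqrt{-69 + \frac{1}{-1 + \left(12 - 2 \left(5 \cdot 2 - 4\right)^{2}\right)} 15} = \sqrt{-69 + \frac{1}{-1 + \left(12 - 2 \left(10 - 4\right)^{2}\right)} 15} = \sqrt{-69 + \frac{1}{-1 + \left(12 - 2 \cdot 6^{2}\right)} 15} = \sqrt{-69 + \frac{1}{-1 + \left(12 - 72\right)} 15} = \sqrt{-69 + \frac{1}{-1 - 60} \cdot 15} = \sqrt{-69 + \frac{1}{-61} \cdot 15} = \sqrt{-69 - \frac{15}{61}} = \sqrt{- \frac{4224}{61}} = \frac{8 i \sqrt{4026}}{61}$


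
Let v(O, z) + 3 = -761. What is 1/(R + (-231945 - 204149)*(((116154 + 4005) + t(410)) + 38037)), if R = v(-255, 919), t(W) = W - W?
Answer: -1/68988327188 ≈ -1.4495e-11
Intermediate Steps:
t(W) = 0
v(O, z) = -764 (v(O, z) = -3 - 761 = -764)
R = -764
1/(R + (-231945 - 204149)*(((116154 + 4005) + t(410)) + 38037)) = 1/(-764 + (-231945 - 204149)*(((116154 + 4005) + 0) + 38037)) = 1/(-764 - 436094*((120159 + 0) + 38037)) = 1/(-764 - 436094*(120159 + 38037)) = 1/(-764 - 436094*158196) = 1/(-764 - 68988326424) = 1/(-68988327188) = -1/68988327188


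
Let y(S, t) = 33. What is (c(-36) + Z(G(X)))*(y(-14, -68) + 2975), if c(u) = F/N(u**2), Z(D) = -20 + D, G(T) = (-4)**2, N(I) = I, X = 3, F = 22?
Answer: -970456/81 ≈ -11981.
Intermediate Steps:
G(T) = 16
c(u) = 22/u**2 (c(u) = 22/(u**2) = 22/u**2)
(c(-36) + Z(G(X)))*(y(-14, -68) + 2975) = (22/(-36)**2 + (-20 + 16))*(33 + 2975) = (22*(1/1296) - 4)*3008 = (11/648 - 4)*3008 = -2581/648*3008 = -970456/81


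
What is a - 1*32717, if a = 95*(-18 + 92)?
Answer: -25687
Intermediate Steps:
a = 7030 (a = 95*74 = 7030)
a - 1*32717 = 7030 - 1*32717 = 7030 - 32717 = -25687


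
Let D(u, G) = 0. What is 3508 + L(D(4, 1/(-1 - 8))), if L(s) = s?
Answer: 3508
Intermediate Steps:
3508 + L(D(4, 1/(-1 - 8))) = 3508 + 0 = 3508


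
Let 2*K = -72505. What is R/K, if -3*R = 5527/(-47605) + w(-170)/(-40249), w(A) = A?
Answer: -428726746/416770408592175 ≈ -1.0287e-6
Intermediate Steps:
K = -72505/2 (K = (½)*(-72505) = -72505/2 ≈ -36253.)
R = 214363373/5748160935 (R = -(5527/(-47605) - 170/(-40249))/3 = -(5527*(-1/47605) - 170*(-1/40249))/3 = -(-5527/47605 + 170/40249)/3 = -⅓*(-214363373/1916053645) = 214363373/5748160935 ≈ 0.037293)
R/K = 214363373/(5748160935*(-72505/2)) = (214363373/5748160935)*(-2/72505) = -428726746/416770408592175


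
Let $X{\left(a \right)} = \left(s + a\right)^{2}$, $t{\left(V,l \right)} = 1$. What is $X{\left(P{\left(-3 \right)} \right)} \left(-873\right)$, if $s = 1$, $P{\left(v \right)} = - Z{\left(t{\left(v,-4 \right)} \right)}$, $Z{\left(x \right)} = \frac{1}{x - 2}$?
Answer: $-3492$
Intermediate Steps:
$Z{\left(x \right)} = \frac{1}{-2 + x}$
$P{\left(v \right)} = 1$ ($P{\left(v \right)} = - \frac{1}{-2 + 1} = - \frac{1}{-1} = \left(-1\right) \left(-1\right) = 1$)
$X{\left(a \right)} = \left(1 + a\right)^{2}$
$X{\left(P{\left(-3 \right)} \right)} \left(-873\right) = \left(1 + 1\right)^{2} \left(-873\right) = 2^{2} \left(-873\right) = 4 \left(-873\right) = -3492$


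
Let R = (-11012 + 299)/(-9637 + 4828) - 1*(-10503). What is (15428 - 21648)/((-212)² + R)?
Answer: -2492665/22221278 ≈ -0.11217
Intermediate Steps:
R = 16839880/1603 (R = -10713/(-4809) + 10503 = -10713*(-1/4809) + 10503 = 3571/1603 + 10503 = 16839880/1603 ≈ 10505.)
(15428 - 21648)/((-212)² + R) = (15428 - 21648)/((-212)² + 16839880/1603) = -6220/(44944 + 16839880/1603) = -6220/88885112/1603 = -6220*1603/88885112 = -2492665/22221278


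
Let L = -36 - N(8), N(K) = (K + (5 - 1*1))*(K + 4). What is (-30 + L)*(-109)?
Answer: 22890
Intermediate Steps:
N(K) = (4 + K)**2 (N(K) = (K + (5 - 1))*(4 + K) = (K + 4)*(4 + K) = (4 + K)*(4 + K) = (4 + K)**2)
L = -180 (L = -36 - (4 + 8)**2 = -36 - 1*12**2 = -36 - 1*144 = -36 - 144 = -180)
(-30 + L)*(-109) = (-30 - 180)*(-109) = -210*(-109) = 22890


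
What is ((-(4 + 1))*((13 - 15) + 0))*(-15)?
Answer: -150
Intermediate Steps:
((-(4 + 1))*((13 - 15) + 0))*(-15) = ((-1*5)*(-2 + 0))*(-15) = -5*(-2)*(-15) = 10*(-15) = -150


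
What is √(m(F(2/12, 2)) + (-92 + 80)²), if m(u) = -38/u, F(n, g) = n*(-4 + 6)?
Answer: √30 ≈ 5.4772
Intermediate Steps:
F(n, g) = 2*n (F(n, g) = n*2 = 2*n)
√(m(F(2/12, 2)) + (-92 + 80)²) = √(-38/(2*(2/12)) + (-92 + 80)²) = √(-38/(2*(2*(1/12))) + (-12)²) = √(-38/(2*(⅙)) + 144) = √(-38/⅓ + 144) = √(-38*3 + 144) = √(-114 + 144) = √30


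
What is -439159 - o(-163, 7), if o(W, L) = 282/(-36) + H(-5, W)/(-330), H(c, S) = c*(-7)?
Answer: -14491985/33 ≈ -4.3915e+5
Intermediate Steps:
H(c, S) = -7*c
o(W, L) = -262/33 (o(W, L) = 282/(-36) - 7*(-5)/(-330) = 282*(-1/36) + 35*(-1/330) = -47/6 - 7/66 = -262/33)
-439159 - o(-163, 7) = -439159 - 1*(-262/33) = -439159 + 262/33 = -14491985/33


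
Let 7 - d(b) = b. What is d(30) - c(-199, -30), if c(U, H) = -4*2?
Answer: -15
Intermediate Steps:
d(b) = 7 - b
c(U, H) = -8
d(30) - c(-199, -30) = (7 - 1*30) - 1*(-8) = (7 - 30) + 8 = -23 + 8 = -15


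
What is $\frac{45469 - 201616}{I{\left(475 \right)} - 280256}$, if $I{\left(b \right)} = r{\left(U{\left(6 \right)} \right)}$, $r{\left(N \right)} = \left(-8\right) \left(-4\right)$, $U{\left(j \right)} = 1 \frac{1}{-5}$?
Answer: $\frac{52049}{93408} \approx 0.55722$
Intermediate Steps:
$U{\left(j \right)} = - \frac{1}{5}$ ($U{\left(j \right)} = 1 \left(- \frac{1}{5}\right) = - \frac{1}{5}$)
$r{\left(N \right)} = 32$
$I{\left(b \right)} = 32$
$\frac{45469 - 201616}{I{\left(475 \right)} - 280256} = \frac{45469 - 201616}{32 - 280256} = - \frac{156147}{-280224} = \left(-156147\right) \left(- \frac{1}{280224}\right) = \frac{52049}{93408}$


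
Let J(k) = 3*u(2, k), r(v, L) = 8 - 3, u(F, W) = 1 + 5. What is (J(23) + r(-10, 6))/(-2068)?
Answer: -23/2068 ≈ -0.011122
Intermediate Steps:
u(F, W) = 6
r(v, L) = 5
J(k) = 18 (J(k) = 3*6 = 18)
(J(23) + r(-10, 6))/(-2068) = (18 + 5)/(-2068) = 23*(-1/2068) = -23/2068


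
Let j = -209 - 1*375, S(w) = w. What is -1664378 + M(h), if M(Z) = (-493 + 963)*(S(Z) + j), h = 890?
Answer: -1520558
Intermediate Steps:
j = -584 (j = -209 - 375 = -584)
M(Z) = -274480 + 470*Z (M(Z) = (-493 + 963)*(Z - 584) = 470*(-584 + Z) = -274480 + 470*Z)
-1664378 + M(h) = -1664378 + (-274480 + 470*890) = -1664378 + (-274480 + 418300) = -1664378 + 143820 = -1520558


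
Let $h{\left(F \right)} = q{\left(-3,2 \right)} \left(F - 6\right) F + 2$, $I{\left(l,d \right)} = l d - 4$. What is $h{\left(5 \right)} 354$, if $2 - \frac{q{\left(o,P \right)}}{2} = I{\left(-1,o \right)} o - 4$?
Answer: $-9912$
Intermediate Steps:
$I{\left(l,d \right)} = -4 + d l$ ($I{\left(l,d \right)} = d l - 4 = -4 + d l$)
$q{\left(o,P \right)} = 12 - 2 o \left(-4 - o\right)$ ($q{\left(o,P \right)} = 4 - 2 \left(\left(-4 + o \left(-1\right)\right) o - 4\right) = 4 - 2 \left(\left(-4 - o\right) o - 4\right) = 4 - 2 \left(o \left(-4 - o\right) - 4\right) = 4 - 2 \left(-4 + o \left(-4 - o\right)\right) = 4 - \left(-8 + 2 o \left(-4 - o\right)\right) = 12 - 2 o \left(-4 - o\right)$)
$h{\left(F \right)} = 2 + F \left(-36 + 6 F\right)$ ($h{\left(F \right)} = \left(12 + 2 \left(-3\right) \left(4 - 3\right)\right) \left(F - 6\right) F + 2 = \left(12 + 2 \left(-3\right) 1\right) \left(-6 + F\right) F + 2 = \left(12 - 6\right) \left(-6 + F\right) F + 2 = 6 \left(-6 + F\right) F + 2 = \left(-36 + 6 F\right) F + 2 = F \left(-36 + 6 F\right) + 2 = 2 + F \left(-36 + 6 F\right)$)
$h{\left(5 \right)} 354 = \left(2 - 180 + 6 \cdot 5^{2}\right) 354 = \left(2 - 180 + 6 \cdot 25\right) 354 = \left(2 - 180 + 150\right) 354 = \left(-28\right) 354 = -9912$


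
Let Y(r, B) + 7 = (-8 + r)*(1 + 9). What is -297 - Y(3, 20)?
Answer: -240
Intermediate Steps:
Y(r, B) = -87 + 10*r (Y(r, B) = -7 + (-8 + r)*(1 + 9) = -7 + (-8 + r)*10 = -7 + (-80 + 10*r) = -87 + 10*r)
-297 - Y(3, 20) = -297 - (-87 + 10*3) = -297 - (-87 + 30) = -297 - 1*(-57) = -297 + 57 = -240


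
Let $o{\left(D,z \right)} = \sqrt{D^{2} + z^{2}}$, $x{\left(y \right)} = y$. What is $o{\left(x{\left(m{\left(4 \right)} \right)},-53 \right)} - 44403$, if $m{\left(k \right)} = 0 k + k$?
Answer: $-44403 + 5 \sqrt{113} \approx -44350.0$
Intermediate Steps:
$m{\left(k \right)} = k$ ($m{\left(k \right)} = 0 + k = k$)
$o{\left(x{\left(m{\left(4 \right)} \right)},-53 \right)} - 44403 = \sqrt{4^{2} + \left(-53\right)^{2}} - 44403 = \sqrt{16 + 2809} - 44403 = \sqrt{2825} - 44403 = 5 \sqrt{113} - 44403 = -44403 + 5 \sqrt{113}$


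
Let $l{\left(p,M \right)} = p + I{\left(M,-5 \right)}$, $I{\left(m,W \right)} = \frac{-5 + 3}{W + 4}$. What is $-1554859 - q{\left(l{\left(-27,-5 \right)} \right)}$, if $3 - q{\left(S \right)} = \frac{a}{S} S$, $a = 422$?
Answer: $-1554440$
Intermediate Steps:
$I{\left(m,W \right)} = - \frac{2}{4 + W}$
$l{\left(p,M \right)} = 2 + p$ ($l{\left(p,M \right)} = p - \frac{2}{4 - 5} = p - \frac{2}{-1} = p - -2 = p + 2 = 2 + p$)
$q{\left(S \right)} = -419$ ($q{\left(S \right)} = 3 - \frac{422}{S} S = 3 - 422 = -419$)
$-1554859 - q{\left(l{\left(-27,-5 \right)} \right)} = -1554859 - -419 = -1554859 + 419 = -1554440$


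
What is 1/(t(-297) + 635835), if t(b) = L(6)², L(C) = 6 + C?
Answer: 1/635979 ≈ 1.5724e-6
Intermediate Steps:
t(b) = 144 (t(b) = (6 + 6)² = 12² = 144)
1/(t(-297) + 635835) = 1/(144 + 635835) = 1/635979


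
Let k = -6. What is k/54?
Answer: -1/9 ≈ -0.11111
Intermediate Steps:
k/54 = -6/54 = (1/54)*(-6) = -1/9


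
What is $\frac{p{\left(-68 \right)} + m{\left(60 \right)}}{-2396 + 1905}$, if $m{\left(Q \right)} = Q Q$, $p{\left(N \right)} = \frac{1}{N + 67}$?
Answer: $- \frac{3599}{491} \approx -7.3299$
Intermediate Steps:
$p{\left(N \right)} = \frac{1}{67 + N}$
$m{\left(Q \right)} = Q^{2}$
$\frac{p{\left(-68 \right)} + m{\left(60 \right)}}{-2396 + 1905} = \frac{\frac{1}{67 - 68} + 60^{2}}{-2396 + 1905} = \frac{\frac{1}{-1} + 3600}{-491} = \left(-1 + 3600\right) \left(- \frac{1}{491}\right) = 3599 \left(- \frac{1}{491}\right) = - \frac{3599}{491}$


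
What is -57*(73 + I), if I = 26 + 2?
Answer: -5757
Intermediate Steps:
I = 28
-57*(73 + I) = -57*(73 + 28) = -57*101 = -5757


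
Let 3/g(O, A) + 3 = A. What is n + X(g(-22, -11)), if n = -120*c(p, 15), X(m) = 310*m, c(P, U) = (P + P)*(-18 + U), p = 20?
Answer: 100335/7 ≈ 14334.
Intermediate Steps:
c(P, U) = 2*P*(-18 + U) (c(P, U) = (2*P)*(-18 + U) = 2*P*(-18 + U))
g(O, A) = 3/(-3 + A)
n = 14400 (n = -240*20*(-18 + 15) = -240*20*(-3) = -120*(-120) = 14400)
n + X(g(-22, -11)) = 14400 + 310*(3/(-3 - 11)) = 14400 + 310*(3/(-14)) = 14400 + 310*(3*(-1/14)) = 14400 + 310*(-3/14) = 14400 - 465/7 = 100335/7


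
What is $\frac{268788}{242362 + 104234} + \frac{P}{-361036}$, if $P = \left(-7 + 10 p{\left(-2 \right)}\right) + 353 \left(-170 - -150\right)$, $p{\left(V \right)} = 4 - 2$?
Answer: $\frac{8290383865}{10427802788} \approx 0.79503$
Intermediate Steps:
$p{\left(V \right)} = 2$
$P = -7047$ ($P = \left(-7 + 10 \cdot 2\right) + 353 \left(-170 - -150\right) = \left(-7 + 20\right) + 353 \left(-170 + 150\right) = 13 + 353 \left(-20\right) = 13 - 7060 = -7047$)
$\frac{268788}{242362 + 104234} + \frac{P}{-361036} = \frac{268788}{242362 + 104234} - \frac{7047}{-361036} = \frac{268788}{346596} - - \frac{7047}{361036} = 268788 \cdot \frac{1}{346596} + \frac{7047}{361036} = \frac{22399}{28883} + \frac{7047}{361036} = \frac{8290383865}{10427802788}$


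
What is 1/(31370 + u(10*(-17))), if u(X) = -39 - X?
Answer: 1/31501 ≈ 3.1745e-5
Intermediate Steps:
1/(31370 + u(10*(-17))) = 1/(31370 + (-39 - 10*(-17))) = 1/(31370 + (-39 - 1*(-170))) = 1/(31370 + (-39 + 170)) = 1/(31370 + 131) = 1/31501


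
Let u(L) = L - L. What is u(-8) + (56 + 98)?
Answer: 154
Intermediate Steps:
u(L) = 0
u(-8) + (56 + 98) = 0 + (56 + 98) = 0 + 154 = 154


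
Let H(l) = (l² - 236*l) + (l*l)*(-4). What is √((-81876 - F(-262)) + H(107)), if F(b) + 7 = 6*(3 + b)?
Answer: 3*I*√15546 ≈ 374.05*I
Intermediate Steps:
F(b) = 11 + 6*b (F(b) = -7 + 6*(3 + b) = -7 + (18 + 6*b) = 11 + 6*b)
H(l) = -236*l - 3*l² (H(l) = (l² - 236*l) + l²*(-4) = (l² - 236*l) - 4*l² = -236*l - 3*l²)
√((-81876 - F(-262)) + H(107)) = √((-81876 - (11 + 6*(-262))) - 1*107*(236 + 3*107)) = √((-81876 - (11 - 1572)) - 1*107*(236 + 321)) = √((-81876 - 1*(-1561)) - 1*107*557) = √((-81876 + 1561) - 59599) = √(-80315 - 59599) = √(-139914) = 3*I*√15546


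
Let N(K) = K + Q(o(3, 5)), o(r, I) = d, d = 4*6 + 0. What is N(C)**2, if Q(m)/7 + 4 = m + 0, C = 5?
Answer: 21025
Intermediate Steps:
d = 24 (d = 24 + 0 = 24)
o(r, I) = 24
Q(m) = -28 + 7*m (Q(m) = -28 + 7*(m + 0) = -28 + 7*m)
N(K) = 140 + K (N(K) = K + (-28 + 7*24) = K + (-28 + 168) = K + 140 = 140 + K)
N(C)**2 = (140 + 5)**2 = 145**2 = 21025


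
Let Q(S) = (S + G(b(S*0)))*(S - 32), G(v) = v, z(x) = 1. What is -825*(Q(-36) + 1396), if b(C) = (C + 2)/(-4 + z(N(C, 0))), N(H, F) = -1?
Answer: -3208700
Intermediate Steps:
b(C) = -⅔ - C/3 (b(C) = (C + 2)/(-4 + 1) = (2 + C)/(-3) = (2 + C)*(-⅓) = -⅔ - C/3)
Q(S) = (-32 + S)*(-⅔ + S) (Q(S) = (S + (-⅔ - S*0/3))*(S - 32) = (S + (-⅔ - ⅓*0))*(-32 + S) = (S + (-⅔ + 0))*(-32 + S) = (S - ⅔)*(-32 + S) = (-⅔ + S)*(-32 + S) = (-32 + S)*(-⅔ + S))
-825*(Q(-36) + 1396) = -825*((64/3 + (-36)² - 98/3*(-36)) + 1396) = -825*((64/3 + 1296 + 1176) + 1396) = -825*(7480/3 + 1396) = -825*11668/3 = -3208700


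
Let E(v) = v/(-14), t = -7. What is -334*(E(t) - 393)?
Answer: 131095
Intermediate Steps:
E(v) = -v/14 (E(v) = v*(-1/14) = -v/14)
-334*(E(t) - 393) = -334*(-1/14*(-7) - 393) = -334*(1/2 - 393) = -334*(-785/2) = 131095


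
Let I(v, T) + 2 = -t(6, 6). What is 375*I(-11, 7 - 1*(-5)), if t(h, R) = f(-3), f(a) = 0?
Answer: -750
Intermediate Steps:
t(h, R) = 0
I(v, T) = -2 (I(v, T) = -2 - 1*0 = -2 + 0 = -2)
375*I(-11, 7 - 1*(-5)) = 375*(-2) = -750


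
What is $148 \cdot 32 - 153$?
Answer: $4583$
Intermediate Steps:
$148 \cdot 32 - 153 = 4736 - 153 = 4583$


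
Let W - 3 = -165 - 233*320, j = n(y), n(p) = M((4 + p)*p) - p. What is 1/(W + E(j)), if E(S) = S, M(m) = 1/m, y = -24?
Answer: -480/35855039 ≈ -1.3387e-5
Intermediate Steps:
n(p) = -p + 1/(p*(4 + p)) (n(p) = 1/((4 + p)*p) - p = 1/(p*(4 + p)) - p = -p + 1/(p*(4 + p)))
j = 11521/480 (j = -1*(-24) + 1/((-24)*(4 - 24)) = 24 - 1/24/(-20) = 24 - 1/24*(-1/20) = 24 + 1/480 = 11521/480 ≈ 24.002)
W = -74722 (W = 3 + (-165 - 233*320) = 3 + (-165 - 74560) = 3 - 74725 = -74722)
1/(W + E(j)) = 1/(-74722 + 11521/480) = 1/(-35855039/480) = -480/35855039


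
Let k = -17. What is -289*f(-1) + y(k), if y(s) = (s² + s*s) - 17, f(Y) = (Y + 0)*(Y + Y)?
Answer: -17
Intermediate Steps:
f(Y) = 2*Y² (f(Y) = Y*(2*Y) = 2*Y²)
y(s) = -17 + 2*s² (y(s) = (s² + s²) - 17 = 2*s² - 17 = -17 + 2*s²)
-289*f(-1) + y(k) = -578*(-1)² + (-17 + 2*(-17)²) = -578 + (-17 + 2*289) = -289*2 + (-17 + 578) = -578 + 561 = -17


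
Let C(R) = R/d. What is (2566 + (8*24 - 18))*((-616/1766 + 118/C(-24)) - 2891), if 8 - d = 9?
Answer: -20950474975/2649 ≈ -7.9088e+6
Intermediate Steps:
d = -1 (d = 8 - 1*9 = 8 - 9 = -1)
C(R) = -R (C(R) = R/(-1) = R*(-1) = -R)
(2566 + (8*24 - 18))*((-616/1766 + 118/C(-24)) - 2891) = (2566 + (8*24 - 18))*((-616/1766 + 118/((-1*(-24)))) - 2891) = (2566 + (192 - 18))*((-616*1/1766 + 118/24) - 2891) = (2566 + 174)*((-308/883 + 118*(1/24)) - 2891) = 2740*((-308/883 + 59/12) - 2891) = 2740*(48401/10596 - 2891) = 2740*(-30584635/10596) = -20950474975/2649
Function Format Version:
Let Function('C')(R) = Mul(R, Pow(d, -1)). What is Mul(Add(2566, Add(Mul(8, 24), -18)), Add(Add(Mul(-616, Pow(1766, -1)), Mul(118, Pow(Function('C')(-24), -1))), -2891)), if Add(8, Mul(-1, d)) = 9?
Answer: Rational(-20950474975, 2649) ≈ -7.9088e+6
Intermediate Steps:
d = -1 (d = Add(8, Mul(-1, 9)) = Add(8, -9) = -1)
Function('C')(R) = Mul(-1, R) (Function('C')(R) = Mul(R, Pow(-1, -1)) = Mul(R, -1) = Mul(-1, R))
Mul(Add(2566, Add(Mul(8, 24), -18)), Add(Add(Mul(-616, Pow(1766, -1)), Mul(118, Pow(Function('C')(-24), -1))), -2891)) = Mul(Add(2566, Add(Mul(8, 24), -18)), Add(Add(Mul(-616, Pow(1766, -1)), Mul(118, Pow(Mul(-1, -24), -1))), -2891)) = Mul(Add(2566, Add(192, -18)), Add(Add(Mul(-616, Rational(1, 1766)), Mul(118, Pow(24, -1))), -2891)) = Mul(Add(2566, 174), Add(Add(Rational(-308, 883), Mul(118, Rational(1, 24))), -2891)) = Mul(2740, Add(Add(Rational(-308, 883), Rational(59, 12)), -2891)) = Mul(2740, Add(Rational(48401, 10596), -2891)) = Mul(2740, Rational(-30584635, 10596)) = Rational(-20950474975, 2649)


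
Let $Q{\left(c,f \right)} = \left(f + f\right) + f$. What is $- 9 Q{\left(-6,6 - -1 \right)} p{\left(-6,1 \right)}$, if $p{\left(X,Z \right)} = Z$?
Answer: $-189$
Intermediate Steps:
$Q{\left(c,f \right)} = 3 f$ ($Q{\left(c,f \right)} = 2 f + f = 3 f$)
$- 9 Q{\left(-6,6 - -1 \right)} p{\left(-6,1 \right)} = - 9 \cdot 3 \left(6 - -1\right) 1 = - 9 \cdot 3 \left(6 + 1\right) 1 = - 9 \cdot 3 \cdot 7 \cdot 1 = \left(-9\right) 21 \cdot 1 = \left(-189\right) 1 = -189$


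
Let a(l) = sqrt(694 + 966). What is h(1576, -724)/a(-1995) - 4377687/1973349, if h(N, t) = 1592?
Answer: -1459229/657783 + 796*sqrt(415)/415 ≈ 36.856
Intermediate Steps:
a(l) = 2*sqrt(415) (a(l) = sqrt(1660) = 2*sqrt(415))
h(1576, -724)/a(-1995) - 4377687/1973349 = 1592/((2*sqrt(415))) - 4377687/1973349 = 1592*(sqrt(415)/830) - 4377687*1/1973349 = 796*sqrt(415)/415 - 1459229/657783 = -1459229/657783 + 796*sqrt(415)/415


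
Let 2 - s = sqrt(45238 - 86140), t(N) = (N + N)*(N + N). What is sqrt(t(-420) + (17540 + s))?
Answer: sqrt(723142 - I*sqrt(40902)) ≈ 850.38 - 0.12*I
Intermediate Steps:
t(N) = 4*N**2 (t(N) = (2*N)*(2*N) = 4*N**2)
s = 2 - I*sqrt(40902) (s = 2 - sqrt(45238 - 86140) = 2 - sqrt(-40902) = 2 - I*sqrt(40902) ≈ 2.0 - 202.24*I)
sqrt(t(-420) + (17540 + s)) = sqrt(4*(-420)**2 + (17540 + (2 - I*sqrt(40902)))) = sqrt(4*176400 + (17542 - I*sqrt(40902))) = sqrt(705600 + (17542 - I*sqrt(40902))) = sqrt(723142 - I*sqrt(40902))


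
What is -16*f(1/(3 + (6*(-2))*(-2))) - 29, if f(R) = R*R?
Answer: -21157/729 ≈ -29.022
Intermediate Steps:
f(R) = R²
-16*f(1/(3 + (6*(-2))*(-2))) - 29 = -16/(3 + (6*(-2))*(-2))² - 29 = -16/(3 - 12*(-2))² - 29 = -16/(3 + 24)² - 29 = -16*(1/27)² - 29 = -16*1/729 - 29 = -16/729 - 29 = -21157/729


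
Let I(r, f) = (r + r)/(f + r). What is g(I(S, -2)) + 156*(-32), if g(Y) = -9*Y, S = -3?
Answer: -25014/5 ≈ -5002.8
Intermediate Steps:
I(r, f) = 2*r/(f + r) (I(r, f) = (2*r)/(f + r) = 2*r/(f + r))
g(I(S, -2)) + 156*(-32) = -18*(-3)/(-2 - 3) + 156*(-32) = -18*(-3)/(-5) - 4992 = -18*(-3)*(-1)/5 - 4992 = -9*6/5 - 4992 = -54/5 - 4992 = -25014/5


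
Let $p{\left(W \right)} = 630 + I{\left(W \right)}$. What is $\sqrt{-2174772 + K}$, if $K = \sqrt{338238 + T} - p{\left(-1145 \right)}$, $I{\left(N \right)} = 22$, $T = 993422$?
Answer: $\sqrt{-2175424 + 2 \sqrt{332915}} \approx 1474.5 i$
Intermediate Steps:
$p{\left(W \right)} = 652$ ($p{\left(W \right)} = 630 + 22 = 652$)
$K = -652 + 2 \sqrt{332915}$ ($K = \sqrt{338238 + 993422} - 652 = \sqrt{1331660} - 652 = 2 \sqrt{332915} - 652 = -652 + 2 \sqrt{332915} \approx 501.98$)
$\sqrt{-2174772 + K} = \sqrt{-2174772 - \left(652 - 2 \sqrt{332915}\right)} = \sqrt{-2175424 + 2 \sqrt{332915}}$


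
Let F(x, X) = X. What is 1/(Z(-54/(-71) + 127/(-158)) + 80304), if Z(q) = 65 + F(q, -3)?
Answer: 1/80366 ≈ 1.2443e-5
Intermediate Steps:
Z(q) = 62 (Z(q) = 65 - 3 = 62)
1/(Z(-54/(-71) + 127/(-158)) + 80304) = 1/(62 + 80304) = 1/80366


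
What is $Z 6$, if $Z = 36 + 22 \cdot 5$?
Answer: $876$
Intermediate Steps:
$Z = 146$ ($Z = 36 + 110 = 146$)
$Z 6 = 146 \cdot 6 = 876$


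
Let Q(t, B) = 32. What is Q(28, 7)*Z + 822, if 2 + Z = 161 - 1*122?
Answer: 2006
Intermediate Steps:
Z = 37 (Z = -2 + (161 - 1*122) = -2 + (161 - 122) = -2 + 39 = 37)
Q(28, 7)*Z + 822 = 32*37 + 822 = 1184 + 822 = 2006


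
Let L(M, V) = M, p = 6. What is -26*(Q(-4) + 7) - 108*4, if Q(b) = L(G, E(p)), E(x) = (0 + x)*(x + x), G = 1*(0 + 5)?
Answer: -744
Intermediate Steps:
G = 5 (G = 1*5 = 5)
E(x) = 2*x² (E(x) = x*(2*x) = 2*x²)
Q(b) = 5
-26*(Q(-4) + 7) - 108*4 = -26*(5 + 7) - 108*4 = -26*12 - 432 = -312 - 432 = -744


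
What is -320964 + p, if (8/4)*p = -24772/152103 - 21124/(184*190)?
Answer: -853367405627383/2658760440 ≈ -3.2096e+5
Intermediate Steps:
p = -1019763223/2658760440 (p = (-24772/152103 - 21124/(184*190))/2 = (-24772*1/152103 - 21124/34960)/2 = (-24772/152103 - 21124*1/34960)/2 = (-24772/152103 - 5281/8740)/2 = (½)*(-1019763223/1329380220) = -1019763223/2658760440 ≈ -0.38355)
-320964 + p = -320964 - 1019763223/2658760440 = -853367405627383/2658760440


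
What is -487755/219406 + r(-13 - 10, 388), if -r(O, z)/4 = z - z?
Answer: -487755/219406 ≈ -2.2231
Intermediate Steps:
r(O, z) = 0 (r(O, z) = -4*(z - z) = -4*0 = 0)
-487755/219406 + r(-13 - 10, 388) = -487755/219406 + 0 = -487755/219406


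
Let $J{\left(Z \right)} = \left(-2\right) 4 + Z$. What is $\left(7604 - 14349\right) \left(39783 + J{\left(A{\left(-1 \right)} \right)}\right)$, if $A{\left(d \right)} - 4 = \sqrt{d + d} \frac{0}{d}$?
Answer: $-268309355$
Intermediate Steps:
$A{\left(d \right)} = 4$ ($A{\left(d \right)} = 4 + \sqrt{d + d} \frac{0}{d} = 4 + \sqrt{2 d} 0 = 4 + \sqrt{2} \sqrt{d} 0 = 4 + 0 = 4$)
$J{\left(Z \right)} = -8 + Z$
$\left(7604 - 14349\right) \left(39783 + J{\left(A{\left(-1 \right)} \right)}\right) = \left(7604 - 14349\right) \left(39783 + \left(-8 + 4\right)\right) = - 6745 \left(39783 - 4\right) = \left(-6745\right) 39779 = -268309355$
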